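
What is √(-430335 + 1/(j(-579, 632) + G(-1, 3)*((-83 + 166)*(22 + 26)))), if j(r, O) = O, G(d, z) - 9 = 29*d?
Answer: I*√672246346802722/39524 ≈ 656.0*I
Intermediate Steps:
G(d, z) = 9 + 29*d
√(-430335 + 1/(j(-579, 632) + G(-1, 3)*((-83 + 166)*(22 + 26)))) = √(-430335 + 1/(632 + (9 + 29*(-1))*((-83 + 166)*(22 + 26)))) = √(-430335 + 1/(632 + (9 - 29)*(83*48))) = √(-430335 + 1/(632 - 20*3984)) = √(-430335 + 1/(632 - 79680)) = √(-430335 + 1/(-79048)) = √(-430335 - 1/79048) = √(-34017121081/79048) = I*√672246346802722/39524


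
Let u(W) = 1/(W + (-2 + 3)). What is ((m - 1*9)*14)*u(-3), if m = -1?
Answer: 70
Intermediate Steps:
u(W) = 1/(1 + W) (u(W) = 1/(W + 1) = 1/(1 + W))
((m - 1*9)*14)*u(-3) = ((-1 - 1*9)*14)/(1 - 3) = ((-1 - 9)*14)/(-2) = -10*14*(-1/2) = -140*(-1/2) = 70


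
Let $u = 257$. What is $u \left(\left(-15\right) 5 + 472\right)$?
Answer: $102029$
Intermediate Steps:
$u \left(\left(-15\right) 5 + 472\right) = 257 \left(\left(-15\right) 5 + 472\right) = 257 \left(-75 + 472\right) = 257 \cdot 397 = 102029$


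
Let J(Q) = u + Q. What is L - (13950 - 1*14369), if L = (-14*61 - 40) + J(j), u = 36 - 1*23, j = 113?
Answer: -349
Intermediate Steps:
u = 13 (u = 36 - 23 = 13)
J(Q) = 13 + Q
L = -768 (L = (-14*61 - 40) + (13 + 113) = (-854 - 40) + 126 = -894 + 126 = -768)
L - (13950 - 1*14369) = -768 - (13950 - 1*14369) = -768 - (13950 - 14369) = -768 - 1*(-419) = -768 + 419 = -349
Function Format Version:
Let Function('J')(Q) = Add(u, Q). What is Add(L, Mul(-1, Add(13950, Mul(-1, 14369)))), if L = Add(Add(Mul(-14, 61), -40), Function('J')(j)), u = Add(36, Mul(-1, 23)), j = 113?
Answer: -349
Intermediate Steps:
u = 13 (u = Add(36, -23) = 13)
Function('J')(Q) = Add(13, Q)
L = -768 (L = Add(Add(Mul(-14, 61), -40), Add(13, 113)) = Add(Add(-854, -40), 126) = Add(-894, 126) = -768)
Add(L, Mul(-1, Add(13950, Mul(-1, 14369)))) = Add(-768, Mul(-1, Add(13950, Mul(-1, 14369)))) = Add(-768, Mul(-1, Add(13950, -14369))) = Add(-768, Mul(-1, -419)) = Add(-768, 419) = -349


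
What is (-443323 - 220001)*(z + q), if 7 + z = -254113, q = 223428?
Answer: 20358740208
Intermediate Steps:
z = -254120 (z = -7 - 254113 = -254120)
(-443323 - 220001)*(z + q) = (-443323 - 220001)*(-254120 + 223428) = -663324*(-30692) = 20358740208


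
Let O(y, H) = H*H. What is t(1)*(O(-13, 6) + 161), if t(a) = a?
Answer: 197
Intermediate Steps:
O(y, H) = H²
t(1)*(O(-13, 6) + 161) = 1*(6² + 161) = 1*(36 + 161) = 1*197 = 197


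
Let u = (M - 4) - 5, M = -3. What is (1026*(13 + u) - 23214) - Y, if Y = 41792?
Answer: -63980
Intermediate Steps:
u = -12 (u = (-3 - 4) - 5 = -7 - 5 = -12)
(1026*(13 + u) - 23214) - Y = (1026*(13 - 12) - 23214) - 1*41792 = (1026*1 - 23214) - 41792 = (1026 - 23214) - 41792 = -22188 - 41792 = -63980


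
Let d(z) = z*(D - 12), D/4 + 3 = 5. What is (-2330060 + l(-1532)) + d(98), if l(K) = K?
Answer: -2331984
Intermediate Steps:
D = 8 (D = -12 + 4*5 = -12 + 20 = 8)
d(z) = -4*z (d(z) = z*(8 - 12) = z*(-4) = -4*z)
(-2330060 + l(-1532)) + d(98) = (-2330060 - 1532) - 4*98 = -2331592 - 392 = -2331984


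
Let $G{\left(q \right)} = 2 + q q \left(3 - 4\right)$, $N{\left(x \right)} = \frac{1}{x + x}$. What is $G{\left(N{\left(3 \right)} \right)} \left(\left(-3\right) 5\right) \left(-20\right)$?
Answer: $\frac{1775}{3} \approx 591.67$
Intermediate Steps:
$N{\left(x \right)} = \frac{1}{2 x}$
$G{\left(q \right)} = 2 - q^{2}$ ($G{\left(q \right)} = 2 + q q \left(-1\right) = 2 + q \left(- q\right) = 2 - q^{2}$)
$G{\left(N{\left(3 \right)} \right)} \left(\left(-3\right) 5\right) \left(-20\right) = \left(2 - \left(\frac{1}{2 \cdot 3}\right)^{2}\right) \left(\left(-3\right) 5\right) \left(-20\right) = \left(2 - \left(\frac{1}{2} \cdot \frac{1}{3}\right)^{2}\right) \left(-15\right) \left(-20\right) = \left(2 - \left(\frac{1}{6}\right)^{2}\right) \left(-15\right) \left(-20\right) = \left(2 - \frac{1}{36}\right) \left(-15\right) \left(-20\right) = \frac{71}{36} \left(-15\right) \left(-20\right) = \left(- \frac{355}{12}\right) \left(-20\right) = \frac{1775}{3}$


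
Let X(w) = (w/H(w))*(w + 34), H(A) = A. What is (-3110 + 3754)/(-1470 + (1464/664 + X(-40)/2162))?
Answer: -14445403/32923809 ≈ -0.43875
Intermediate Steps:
X(w) = 34 + w (X(w) = (w/w)*(w + 34) = 1*(34 + w) = 34 + w)
(-3110 + 3754)/(-1470 + (1464/664 + X(-40)/2162)) = (-3110 + 3754)/(-1470 + (1464/664 + (34 - 40)/2162)) = 644/(-1470 + (1464*(1/664) - 6*1/2162)) = 644/(-1470 + (183/83 - 3/1081)) = 644/(-1470 + 197574/89723) = 644/(-131695236/89723) = 644*(-89723/131695236) = -14445403/32923809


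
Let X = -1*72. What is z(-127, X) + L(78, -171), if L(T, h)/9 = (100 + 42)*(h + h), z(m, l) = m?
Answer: -437203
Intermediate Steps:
X = -72
L(T, h) = 2556*h (L(T, h) = 9*((100 + 42)*(h + h)) = 9*(142*(2*h)) = 9*(284*h) = 2556*h)
z(-127, X) + L(78, -171) = -127 + 2556*(-171) = -127 - 437076 = -437203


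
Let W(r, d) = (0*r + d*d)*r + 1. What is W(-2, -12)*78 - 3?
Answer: -22389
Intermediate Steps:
W(r, d) = 1 + r*d**2 (W(r, d) = (0 + d**2)*r + 1 = d**2*r + 1 = r*d**2 + 1 = 1 + r*d**2)
W(-2, -12)*78 - 3 = (1 - 2*(-12)**2)*78 - 3 = (1 - 2*144)*78 - 3 = (1 - 288)*78 - 3 = -287*78 - 3 = -22386 - 3 = -22389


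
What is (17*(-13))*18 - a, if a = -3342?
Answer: -636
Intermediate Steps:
(17*(-13))*18 - a = (17*(-13))*18 - 1*(-3342) = -221*18 + 3342 = -3978 + 3342 = -636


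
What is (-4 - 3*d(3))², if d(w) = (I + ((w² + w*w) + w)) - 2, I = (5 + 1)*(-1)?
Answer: 1849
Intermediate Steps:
I = -6 (I = 6*(-1) = -6)
d(w) = -8 + w + 2*w² (d(w) = (-6 + ((w² + w*w) + w)) - 2 = (-6 + ((w² + w²) + w)) - 2 = (-6 + (2*w² + w)) - 2 = (-6 + (w + 2*w²)) - 2 = (-6 + w + 2*w²) - 2 = -8 + w + 2*w²)
(-4 - 3*d(3))² = (-4 - 3*(-8 + 3 + 2*3²))² = (-4 - 3*(-8 + 3 + 2*9))² = (-4 - 3*(-8 + 3 + 18))² = (-4 - 3*13)² = (-4 - 39)² = (-43)² = 1849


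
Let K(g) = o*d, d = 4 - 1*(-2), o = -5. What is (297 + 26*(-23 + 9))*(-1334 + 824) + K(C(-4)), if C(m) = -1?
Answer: 34140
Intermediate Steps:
d = 6 (d = 4 + 2 = 6)
K(g) = -30 (K(g) = -5*6 = -30)
(297 + 26*(-23 + 9))*(-1334 + 824) + K(C(-4)) = (297 + 26*(-23 + 9))*(-1334 + 824) - 30 = (297 + 26*(-14))*(-510) - 30 = (297 - 364)*(-510) - 30 = -67*(-510) - 30 = 34170 - 30 = 34140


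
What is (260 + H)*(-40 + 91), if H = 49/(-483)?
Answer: 304861/23 ≈ 13255.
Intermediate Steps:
H = -7/69 (H = 49*(-1/483) = -7/69 ≈ -0.10145)
(260 + H)*(-40 + 91) = (260 - 7/69)*(-40 + 91) = (17933/69)*51 = 304861/23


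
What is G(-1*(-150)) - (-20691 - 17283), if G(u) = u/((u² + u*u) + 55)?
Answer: 342183744/9011 ≈ 37974.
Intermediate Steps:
G(u) = u/(55 + 2*u²) (G(u) = u/((u² + u²) + 55) = u/(2*u² + 55) = u/(55 + 2*u²))
G(-1*(-150)) - (-20691 - 17283) = (-1*(-150))/(55 + 2*(-1*(-150))²) - (-20691 - 17283) = 150/(55 + 2*150²) - 1*(-37974) = 150/(55 + 2*22500) + 37974 = 150/(55 + 45000) + 37974 = 150/45055 + 37974 = 150*(1/45055) + 37974 = 30/9011 + 37974 = 342183744/9011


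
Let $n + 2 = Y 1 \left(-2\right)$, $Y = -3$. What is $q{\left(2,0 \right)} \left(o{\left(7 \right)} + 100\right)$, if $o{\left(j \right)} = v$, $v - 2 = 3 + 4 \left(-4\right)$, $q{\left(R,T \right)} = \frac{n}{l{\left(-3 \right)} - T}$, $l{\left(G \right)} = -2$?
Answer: $-178$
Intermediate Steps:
$n = 4$ ($n = -2 + \left(-3\right) 1 \left(-2\right) = -2 - -6 = -2 + 6 = 4$)
$q{\left(R,T \right)} = \frac{4}{-2 - T}$
$v = -11$ ($v = 2 + \left(3 + 4 \left(-4\right)\right) = 2 + \left(3 - 16\right) = 2 - 13 = -11$)
$o{\left(j \right)} = -11$
$q{\left(2,0 \right)} \left(o{\left(7 \right)} + 100\right) = - \frac{4}{2 + 0} \left(-11 + 100\right) = - \frac{4}{2} \cdot 89 = \left(-4\right) \frac{1}{2} \cdot 89 = \left(-2\right) 89 = -178$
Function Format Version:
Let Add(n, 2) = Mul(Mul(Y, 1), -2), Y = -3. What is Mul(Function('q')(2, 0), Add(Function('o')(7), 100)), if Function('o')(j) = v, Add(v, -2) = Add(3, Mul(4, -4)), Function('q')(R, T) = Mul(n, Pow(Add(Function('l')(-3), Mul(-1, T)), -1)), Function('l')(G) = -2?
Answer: -178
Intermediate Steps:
n = 4 (n = Add(-2, Mul(Mul(-3, 1), -2)) = Add(-2, Mul(-3, -2)) = Add(-2, 6) = 4)
Function('q')(R, T) = Mul(4, Pow(Add(-2, Mul(-1, T)), -1))
v = -11 (v = Add(2, Add(3, Mul(4, -4))) = Add(2, Add(3, -16)) = Add(2, -13) = -11)
Function('o')(j) = -11
Mul(Function('q')(2, 0), Add(Function('o')(7), 100)) = Mul(Mul(-4, Pow(Add(2, 0), -1)), Add(-11, 100)) = Mul(Mul(-4, Pow(2, -1)), 89) = Mul(Mul(-4, Rational(1, 2)), 89) = Mul(-2, 89) = -178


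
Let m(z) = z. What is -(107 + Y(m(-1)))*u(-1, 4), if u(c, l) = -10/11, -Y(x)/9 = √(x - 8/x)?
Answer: 1070/11 - 90*√7/11 ≈ 75.626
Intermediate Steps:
Y(x) = -9*√(x - 8/x)
u(c, l) = -10/11 (u(c, l) = -10*1/11 = -10/11)
-(107 + Y(m(-1)))*u(-1, 4) = -(107 - 9*√(-1 - 8/(-1)))*(-10)/11 = -(107 - 9*√(-1 - 8*(-1)))*(-10)/11 = -(107 - 9*√(-1 + 8))*(-10)/11 = -(107 - 9*√7)*(-10)/11 = -(-1070/11 + 90*√7/11) = 1070/11 - 90*√7/11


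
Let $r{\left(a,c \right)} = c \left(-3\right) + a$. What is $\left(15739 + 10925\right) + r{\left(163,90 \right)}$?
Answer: $26557$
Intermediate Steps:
$r{\left(a,c \right)} = a - 3 c$ ($r{\left(a,c \right)} = - 3 c + a = a - 3 c$)
$\left(15739 + 10925\right) + r{\left(163,90 \right)} = \left(15739 + 10925\right) + \left(163 - 270\right) = 26664 + \left(163 - 270\right) = 26664 - 107 = 26557$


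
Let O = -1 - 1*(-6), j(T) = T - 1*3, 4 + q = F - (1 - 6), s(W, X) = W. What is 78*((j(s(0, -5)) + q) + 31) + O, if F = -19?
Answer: 785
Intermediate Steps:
q = -18 (q = -4 + (-19 - (1 - 6)) = -4 + (-19 - 1*(-5)) = -4 + (-19 + 5) = -4 - 14 = -18)
j(T) = -3 + T (j(T) = T - 3 = -3 + T)
O = 5 (O = -1 + 6 = 5)
78*((j(s(0, -5)) + q) + 31) + O = 78*(((-3 + 0) - 18) + 31) + 5 = 78*((-3 - 18) + 31) + 5 = 78*(-21 + 31) + 5 = 78*10 + 5 = 780 + 5 = 785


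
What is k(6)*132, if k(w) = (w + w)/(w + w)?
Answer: 132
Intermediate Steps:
k(w) = 1 (k(w) = (2*w)/((2*w)) = (2*w)*(1/(2*w)) = 1)
k(6)*132 = 1*132 = 132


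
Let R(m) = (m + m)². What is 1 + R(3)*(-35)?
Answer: -1259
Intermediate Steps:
R(m) = 4*m² (R(m) = (2*m)² = 4*m²)
1 + R(3)*(-35) = 1 + (4*3²)*(-35) = 1 + (4*9)*(-35) = 1 + 36*(-35) = 1 - 1260 = -1259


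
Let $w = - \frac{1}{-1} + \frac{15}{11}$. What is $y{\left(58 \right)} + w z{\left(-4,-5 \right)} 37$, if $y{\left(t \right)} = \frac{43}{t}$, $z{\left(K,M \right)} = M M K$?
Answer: $- \frac{5579127}{638} \approx -8744.7$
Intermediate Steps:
$z{\left(K,M \right)} = K M^{2}$ ($z{\left(K,M \right)} = M^{2} K = K M^{2}$)
$w = \frac{26}{11}$ ($w = \left(-1\right) \left(-1\right) + 15 \cdot \frac{1}{11} = 1 + \frac{15}{11} = \frac{26}{11} \approx 2.3636$)
$y{\left(58 \right)} + w z{\left(-4,-5 \right)} 37 = \frac{43}{58} + \frac{26 \left(- 4 \left(-5\right)^{2}\right)}{11} \cdot 37 = 43 \cdot \frac{1}{58} + \frac{26 \left(\left(-4\right) 25\right)}{11} \cdot 37 = \frac{43}{58} + \frac{26}{11} \left(-100\right) 37 = \frac{43}{58} - \frac{96200}{11} = - \frac{5579127}{638}$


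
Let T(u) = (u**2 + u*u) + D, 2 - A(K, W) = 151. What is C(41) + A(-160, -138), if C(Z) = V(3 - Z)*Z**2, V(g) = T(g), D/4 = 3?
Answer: 4874751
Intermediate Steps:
D = 12 (D = 4*3 = 12)
A(K, W) = -149 (A(K, W) = 2 - 1*151 = 2 - 151 = -149)
T(u) = 12 + 2*u**2 (T(u) = (u**2 + u*u) + 12 = (u**2 + u**2) + 12 = 2*u**2 + 12 = 12 + 2*u**2)
V(g) = 12 + 2*g**2
C(Z) = Z**2*(12 + 2*(3 - Z)**2) (C(Z) = (12 + 2*(3 - Z)**2)*Z**2 = Z**2*(12 + 2*(3 - Z)**2))
C(41) + A(-160, -138) = 2*41**2*(6 + (-3 + 41)**2) - 149 = 2*1681*(6 + 38**2) - 149 = 2*1681*(6 + 1444) - 149 = 2*1681*1450 - 149 = 4874900 - 149 = 4874751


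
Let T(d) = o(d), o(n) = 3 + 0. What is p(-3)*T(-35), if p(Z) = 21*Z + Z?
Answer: -198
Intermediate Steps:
o(n) = 3
T(d) = 3
p(Z) = 22*Z
p(-3)*T(-35) = (22*(-3))*3 = -66*3 = -198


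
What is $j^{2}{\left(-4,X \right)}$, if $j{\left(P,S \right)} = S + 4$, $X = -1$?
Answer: $9$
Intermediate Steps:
$j{\left(P,S \right)} = 4 + S$
$j^{2}{\left(-4,X \right)} = \left(4 - 1\right)^{2} = 3^{2} = 9$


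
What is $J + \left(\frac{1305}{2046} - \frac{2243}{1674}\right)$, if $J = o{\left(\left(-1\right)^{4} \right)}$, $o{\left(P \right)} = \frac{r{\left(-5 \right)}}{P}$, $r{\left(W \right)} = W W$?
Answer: $\frac{223711}{9207} \approx 24.298$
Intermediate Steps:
$r{\left(W \right)} = W^{2}$
$o{\left(P \right)} = \frac{25}{P}$ ($o{\left(P \right)} = \frac{\left(-5\right)^{2}}{P} = \frac{25}{P}$)
$J = 25$ ($J = \frac{25}{\left(-1\right)^{4}} = \frac{25}{1} = 25 \cdot 1 = 25$)
$J + \left(\frac{1305}{2046} - \frac{2243}{1674}\right) = 25 + \left(\frac{1305}{2046} - \frac{2243}{1674}\right) = 25 + \left(1305 \cdot \frac{1}{2046} - \frac{2243}{1674}\right) = 25 + \left(\frac{435}{682} - \frac{2243}{1674}\right) = 25 - \frac{6464}{9207} = \frac{223711}{9207}$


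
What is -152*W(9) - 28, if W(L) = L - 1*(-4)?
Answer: -2004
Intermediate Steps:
W(L) = 4 + L (W(L) = L + 4 = 4 + L)
-152*W(9) - 28 = -152*(4 + 9) - 28 = -152*13 - 28 = -1976 - 28 = -2004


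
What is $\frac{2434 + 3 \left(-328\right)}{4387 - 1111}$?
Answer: $\frac{725}{1638} \approx 0.44261$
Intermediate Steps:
$\frac{2434 + 3 \left(-328\right)}{4387 - 1111} = \frac{2434 - 984}{3276} = 1450 \cdot \frac{1}{3276} = \frac{725}{1638}$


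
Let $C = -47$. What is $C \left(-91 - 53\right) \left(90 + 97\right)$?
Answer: $1265616$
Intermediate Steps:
$C \left(-91 - 53\right) \left(90 + 97\right) = - 47 \left(-91 - 53\right) \left(90 + 97\right) = - 47 \left(\left(-144\right) 187\right) = \left(-47\right) \left(-26928\right) = 1265616$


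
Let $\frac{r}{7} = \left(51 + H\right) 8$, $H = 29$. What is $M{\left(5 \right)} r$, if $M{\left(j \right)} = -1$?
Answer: $-4480$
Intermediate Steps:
$r = 4480$ ($r = 7 \left(51 + 29\right) 8 = 7 \cdot 80 \cdot 8 = 7 \cdot 640 = 4480$)
$M{\left(5 \right)} r = \left(-1\right) 4480 = -4480$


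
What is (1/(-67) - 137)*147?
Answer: -1349460/67 ≈ -20141.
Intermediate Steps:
(1/(-67) - 137)*147 = (-1/67 - 137)*147 = -9180/67*147 = -1349460/67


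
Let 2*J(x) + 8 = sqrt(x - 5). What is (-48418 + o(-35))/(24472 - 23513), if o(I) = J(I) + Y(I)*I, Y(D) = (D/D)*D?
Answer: -47197/959 + I*sqrt(10)/959 ≈ -49.215 + 0.0032975*I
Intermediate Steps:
Y(D) = D (Y(D) = 1*D = D)
J(x) = -4 + sqrt(-5 + x)/2 (J(x) = -4 + sqrt(x - 5)/2 = -4 + sqrt(-5 + x)/2)
o(I) = -4 + I**2 + sqrt(-5 + I)/2 (o(I) = (-4 + sqrt(-5 + I)/2) + I*I = (-4 + sqrt(-5 + I)/2) + I**2 = -4 + I**2 + sqrt(-5 + I)/2)
(-48418 + o(-35))/(24472 - 23513) = (-48418 + (-4 + (-35)**2 + sqrt(-5 - 35)/2))/(24472 - 23513) = (-48418 + (-4 + 1225 + sqrt(-40)/2))/959 = (-48418 + (-4 + 1225 + (2*I*sqrt(10))/2))*(1/959) = (-48418 + (-4 + 1225 + I*sqrt(10)))*(1/959) = (-48418 + (1221 + I*sqrt(10)))*(1/959) = (-47197 + I*sqrt(10))*(1/959) = -47197/959 + I*sqrt(10)/959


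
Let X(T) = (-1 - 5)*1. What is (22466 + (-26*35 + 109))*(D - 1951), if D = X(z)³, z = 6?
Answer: -46948055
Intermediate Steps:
X(T) = -6 (X(T) = -6*1 = -6)
D = -216 (D = (-6)³ = -216)
(22466 + (-26*35 + 109))*(D - 1951) = (22466 + (-26*35 + 109))*(-216 - 1951) = (22466 + (-910 + 109))*(-2167) = (22466 - 801)*(-2167) = 21665*(-2167) = -46948055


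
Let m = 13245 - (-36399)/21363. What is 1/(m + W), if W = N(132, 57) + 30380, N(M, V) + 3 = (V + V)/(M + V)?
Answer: 448623/19570867483 ≈ 2.2923e-5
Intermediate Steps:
m = 94329778/7121 (m = 13245 - (-36399)/21363 = 13245 - 1*(-12133/7121) = 13245 + 12133/7121 = 94329778/7121 ≈ 13247.)
N(M, V) = -3 + 2*V/(M + V) (N(M, V) = -3 + (V + V)/(M + V) = -3 + (2*V)/(M + V) = -3 + 2*V/(M + V))
W = 1913789/63 (W = (-1*57 - 3*132)/(132 + 57) + 30380 = (-57 - 396)/189 + 30380 = (1/189)*(-453) + 30380 = -151/63 + 30380 = 1913789/63 ≈ 30378.)
1/(m + W) = 1/(94329778/7121 + 1913789/63) = 1/(19570867483/448623) = 448623/19570867483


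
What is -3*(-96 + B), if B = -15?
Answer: 333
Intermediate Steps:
-3*(-96 + B) = -3*(-96 - 15) = -3*(-111) = 333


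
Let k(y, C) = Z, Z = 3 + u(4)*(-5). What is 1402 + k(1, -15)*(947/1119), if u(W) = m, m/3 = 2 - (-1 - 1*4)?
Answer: 490748/373 ≈ 1315.7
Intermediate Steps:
m = 21 (m = 3*(2 - (-1 - 1*4)) = 3*(2 - (-1 - 4)) = 3*(2 - 1*(-5)) = 3*(2 + 5) = 3*7 = 21)
u(W) = 21
Z = -102 (Z = 3 + 21*(-5) = 3 - 105 = -102)
k(y, C) = -102
1402 + k(1, -15)*(947/1119) = 1402 - 96594/1119 = 1402 - 102*947/1119 = 1402 - 32198/373 = 490748/373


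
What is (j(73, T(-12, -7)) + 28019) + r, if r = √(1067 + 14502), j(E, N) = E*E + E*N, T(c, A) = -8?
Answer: 32764 + √15569 ≈ 32889.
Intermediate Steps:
j(E, N) = E² + E*N
r = √15569 ≈ 124.78
(j(73, T(-12, -7)) + 28019) + r = (73*(73 - 8) + 28019) + √15569 = (73*65 + 28019) + √15569 = (4745 + 28019) + √15569 = 32764 + √15569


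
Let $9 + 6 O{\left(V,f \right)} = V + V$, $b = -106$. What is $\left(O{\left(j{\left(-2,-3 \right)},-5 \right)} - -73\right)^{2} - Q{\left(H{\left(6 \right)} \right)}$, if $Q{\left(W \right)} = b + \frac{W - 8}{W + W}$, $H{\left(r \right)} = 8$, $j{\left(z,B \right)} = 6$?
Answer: $\frac{22033}{4} \approx 5508.3$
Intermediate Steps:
$O{\left(V,f \right)} = - \frac{3}{2} + \frac{V}{3}$ ($O{\left(V,f \right)} = - \frac{3}{2} + \frac{V + V}{6} = - \frac{3}{2} + \frac{2 V}{6} = - \frac{3}{2} + \frac{V}{3}$)
$Q{\left(W \right)} = -106 + \frac{-8 + W}{2 W}$ ($Q{\left(W \right)} = -106 + \frac{W - 8}{W + W} = -106 + \frac{-8 + W}{2 W}$)
$\left(O{\left(j{\left(-2,-3 \right)},-5 \right)} - -73\right)^{2} - Q{\left(H{\left(6 \right)} \right)} = \left(\left(- \frac{3}{2} + \frac{1}{3} \cdot 6\right) - -73\right)^{2} - \left(- \frac{211}{2} - \frac{4}{8}\right) = \left(\left(- \frac{3}{2} + 2\right) + 73\right)^{2} - \left(- \frac{211}{2} - \frac{1}{2}\right) = \left(\frac{1}{2} + 73\right)^{2} - \left(- \frac{211}{2} - \frac{1}{2}\right) = \left(\frac{147}{2}\right)^{2} - -106 = \frac{21609}{4} + 106 = \frac{22033}{4}$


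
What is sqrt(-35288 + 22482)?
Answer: I*sqrt(12806) ≈ 113.16*I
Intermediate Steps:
sqrt(-35288 + 22482) = sqrt(-12806) = I*sqrt(12806)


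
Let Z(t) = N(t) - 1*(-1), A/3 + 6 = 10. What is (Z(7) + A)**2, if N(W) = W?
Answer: 400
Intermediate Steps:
A = 12 (A = -18 + 3*10 = -18 + 30 = 12)
Z(t) = 1 + t (Z(t) = t - 1*(-1) = t + 1 = 1 + t)
(Z(7) + A)**2 = ((1 + 7) + 12)**2 = (8 + 12)**2 = 20**2 = 400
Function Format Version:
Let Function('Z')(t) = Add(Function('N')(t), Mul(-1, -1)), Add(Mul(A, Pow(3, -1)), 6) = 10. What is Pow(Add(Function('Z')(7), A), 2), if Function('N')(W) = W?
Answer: 400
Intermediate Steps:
A = 12 (A = Add(-18, Mul(3, 10)) = Add(-18, 30) = 12)
Function('Z')(t) = Add(1, t) (Function('Z')(t) = Add(t, Mul(-1, -1)) = Add(t, 1) = Add(1, t))
Pow(Add(Function('Z')(7), A), 2) = Pow(Add(Add(1, 7), 12), 2) = Pow(Add(8, 12), 2) = Pow(20, 2) = 400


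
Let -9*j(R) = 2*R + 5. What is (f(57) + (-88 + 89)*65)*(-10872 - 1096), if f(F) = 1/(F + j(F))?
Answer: -153304096/197 ≈ -7.7819e+5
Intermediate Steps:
j(R) = -5/9 - 2*R/9 (j(R) = -(2*R + 5)/9 = -(5 + 2*R)/9 = -5/9 - 2*R/9)
f(F) = 1/(-5/9 + 7*F/9) (f(F) = 1/(F + (-5/9 - 2*F/9)) = 1/(-5/9 + 7*F/9))
(f(57) + (-88 + 89)*65)*(-10872 - 1096) = (9/(-5 + 7*57) + (-88 + 89)*65)*(-10872 - 1096) = (9/(-5 + 399) + 1*65)*(-11968) = (9/394 + 65)*(-11968) = (25619/394)*(-11968) = -153304096/197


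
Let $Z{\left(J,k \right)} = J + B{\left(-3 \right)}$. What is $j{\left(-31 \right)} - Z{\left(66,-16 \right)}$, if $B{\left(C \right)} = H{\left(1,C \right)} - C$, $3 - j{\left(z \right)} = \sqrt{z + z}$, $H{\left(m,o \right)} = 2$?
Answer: $-68 - i \sqrt{62} \approx -68.0 - 7.874 i$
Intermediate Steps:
$j{\left(z \right)} = 3 - \sqrt{2} \sqrt{z}$ ($j{\left(z \right)} = 3 - \sqrt{z + z} = 3 - \sqrt{2 z} = 3 - \sqrt{2} \sqrt{z}$)
$B{\left(C \right)} = 2 - C$
$Z{\left(J,k \right)} = 5 + J$ ($Z{\left(J,k \right)} = J + \left(2 - -3\right) = J + \left(2 + 3\right) = J + 5 = 5 + J$)
$j{\left(-31 \right)} - Z{\left(66,-16 \right)} = \left(3 - \sqrt{2} \sqrt{-31}\right) - \left(5 + 66\right) = \left(3 - \sqrt{2} i \sqrt{31}\right) - 71 = \left(3 - i \sqrt{62}\right) - 71 = -68 - i \sqrt{62}$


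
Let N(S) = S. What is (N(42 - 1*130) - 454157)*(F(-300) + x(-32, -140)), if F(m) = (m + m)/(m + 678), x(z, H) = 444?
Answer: -4220238880/21 ≈ -2.0096e+8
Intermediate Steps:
F(m) = 2*m/(678 + m) (F(m) = (2*m)/(678 + m) = 2*m/(678 + m))
(N(42 - 1*130) - 454157)*(F(-300) + x(-32, -140)) = ((42 - 1*130) - 454157)*(2*(-300)/(678 - 300) + 444) = ((42 - 130) - 454157)*(2*(-300)/378 + 444) = (-88 - 454157)*(2*(-300)*(1/378) + 444) = -454245*(-100/63 + 444) = -454245*27872/63 = -4220238880/21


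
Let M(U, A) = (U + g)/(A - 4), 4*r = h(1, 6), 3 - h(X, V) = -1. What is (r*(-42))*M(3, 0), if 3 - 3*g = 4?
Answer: 28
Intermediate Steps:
g = -⅓ (g = 1 - ⅓*4 = 1 - 4/3 = -⅓ ≈ -0.33333)
h(X, V) = 4 (h(X, V) = 3 - 1*(-1) = 3 + 1 = 4)
r = 1 (r = (¼)*4 = 1)
M(U, A) = (-⅓ + U)/(-4 + A) (M(U, A) = (U - ⅓)/(A - 4) = (-⅓ + U)/(-4 + A))
(r*(-42))*M(3, 0) = (1*(-42))*((-⅓ + 3)/(-4 + 0)) = -42*8/((-4)*3) = -(-21)*8/(2*3) = -42*(-⅔) = 28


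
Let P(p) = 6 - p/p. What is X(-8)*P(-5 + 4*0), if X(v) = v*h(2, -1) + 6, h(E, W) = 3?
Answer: -90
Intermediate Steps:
P(p) = 5 (P(p) = 6 - 1*1 = 6 - 1 = 5)
X(v) = 6 + 3*v (X(v) = v*3 + 6 = 3*v + 6 = 6 + 3*v)
X(-8)*P(-5 + 4*0) = (6 + 3*(-8))*5 = (6 - 24)*5 = -18*5 = -90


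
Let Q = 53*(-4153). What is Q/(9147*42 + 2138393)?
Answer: -220109/2522567 ≈ -0.087256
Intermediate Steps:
Q = -220109
Q/(9147*42 + 2138393) = -220109/(9147*42 + 2138393) = -220109/(384174 + 2138393) = -220109/2522567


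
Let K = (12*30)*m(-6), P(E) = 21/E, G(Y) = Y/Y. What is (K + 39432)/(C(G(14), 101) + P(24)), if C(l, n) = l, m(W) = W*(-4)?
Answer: 128192/5 ≈ 25638.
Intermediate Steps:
G(Y) = 1
m(W) = -4*W
K = 8640 (K = (12*30)*(-4*(-6)) = 360*24 = 8640)
(K + 39432)/(C(G(14), 101) + P(24)) = (8640 + 39432)/(1 + 21/24) = 48072/(1 + 21*(1/24)) = 48072/(1 + 7/8) = 48072/(15/8) = 48072*(8/15) = 128192/5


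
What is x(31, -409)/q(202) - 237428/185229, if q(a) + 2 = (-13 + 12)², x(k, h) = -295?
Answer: 54405127/185229 ≈ 293.72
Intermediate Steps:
q(a) = -1 (q(a) = -2 + (-13 + 12)² = -2 + (-1)² = -2 + 1 = -1)
x(31, -409)/q(202) - 237428/185229 = -295/(-1) - 237428/185229 = -295*(-1) - 237428*1/185229 = 295 - 237428/185229 = 54405127/185229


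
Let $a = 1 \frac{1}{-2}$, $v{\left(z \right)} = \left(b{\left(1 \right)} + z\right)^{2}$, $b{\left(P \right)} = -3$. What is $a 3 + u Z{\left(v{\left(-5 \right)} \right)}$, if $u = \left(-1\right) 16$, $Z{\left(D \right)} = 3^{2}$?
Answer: $- \frac{291}{2} \approx -145.5$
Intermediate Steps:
$v{\left(z \right)} = \left(-3 + z\right)^{2}$
$Z{\left(D \right)} = 9$
$a = - \frac{1}{2}$ ($a = 1 \left(- \frac{1}{2}\right) = - \frac{1}{2} \approx -0.5$)
$u = -16$
$a 3 + u Z{\left(v{\left(-5 \right)} \right)} = \left(- \frac{1}{2}\right) 3 - 144 = - \frac{3}{2} - 144 = - \frac{291}{2}$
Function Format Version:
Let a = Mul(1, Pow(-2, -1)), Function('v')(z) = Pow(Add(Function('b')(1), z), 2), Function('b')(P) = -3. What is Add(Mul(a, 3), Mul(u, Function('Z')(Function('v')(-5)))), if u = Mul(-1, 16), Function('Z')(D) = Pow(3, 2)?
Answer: Rational(-291, 2) ≈ -145.50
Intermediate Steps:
Function('v')(z) = Pow(Add(-3, z), 2)
Function('Z')(D) = 9
a = Rational(-1, 2) (a = Mul(1, Rational(-1, 2)) = Rational(-1, 2) ≈ -0.50000)
u = -16
Add(Mul(a, 3), Mul(u, Function('Z')(Function('v')(-5)))) = Add(Mul(Rational(-1, 2), 3), Mul(-16, 9)) = Add(Rational(-3, 2), -144) = Rational(-291, 2)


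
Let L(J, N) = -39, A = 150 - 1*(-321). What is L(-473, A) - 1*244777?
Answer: -244816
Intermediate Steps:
A = 471 (A = 150 + 321 = 471)
L(-473, A) - 1*244777 = -39 - 1*244777 = -39 - 244777 = -244816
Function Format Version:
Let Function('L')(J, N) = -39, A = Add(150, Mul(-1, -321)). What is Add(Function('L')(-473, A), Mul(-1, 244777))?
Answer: -244816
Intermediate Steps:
A = 471 (A = Add(150, 321) = 471)
Add(Function('L')(-473, A), Mul(-1, 244777)) = Add(-39, Mul(-1, 244777)) = Add(-39, -244777) = -244816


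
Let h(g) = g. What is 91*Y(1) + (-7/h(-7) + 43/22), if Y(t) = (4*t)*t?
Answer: 8073/22 ≈ 366.95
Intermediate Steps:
Y(t) = 4*t²
91*Y(1) + (-7/h(-7) + 43/22) = 91*(4*1²) + (-7/(-7) + 43/22) = 91*(4*1) + (-7*(-⅐) + 43*(1/22)) = 91*4 + (1 + 43/22) = 364 + 65/22 = 8073/22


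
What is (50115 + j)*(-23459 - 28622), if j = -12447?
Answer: -1961787108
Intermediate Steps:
(50115 + j)*(-23459 - 28622) = (50115 - 12447)*(-23459 - 28622) = 37668*(-52081) = -1961787108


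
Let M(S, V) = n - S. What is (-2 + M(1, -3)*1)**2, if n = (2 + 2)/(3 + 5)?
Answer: 25/4 ≈ 6.2500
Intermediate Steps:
n = 1/2 (n = 4/8 = 4*(1/8) = 1/2 ≈ 0.50000)
M(S, V) = 1/2 - S
(-2 + M(1, -3)*1)**2 = (-2 + (1/2 - 1*1)*1)**2 = (-2 + (1/2 - 1)*1)**2 = (-2 - 1/2*1)**2 = (-2 - 1/2)**2 = (-5/2)**2 = 25/4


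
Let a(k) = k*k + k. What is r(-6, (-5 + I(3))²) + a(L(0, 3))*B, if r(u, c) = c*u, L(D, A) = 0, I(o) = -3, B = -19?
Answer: -384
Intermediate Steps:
a(k) = k + k² (a(k) = k² + k = k + k²)
r(-6, (-5 + I(3))²) + a(L(0, 3))*B = (-5 - 3)²*(-6) + (0*(1 + 0))*(-19) = (-8)²*(-6) + (0*1)*(-19) = 64*(-6) + 0*(-19) = -384 + 0 = -384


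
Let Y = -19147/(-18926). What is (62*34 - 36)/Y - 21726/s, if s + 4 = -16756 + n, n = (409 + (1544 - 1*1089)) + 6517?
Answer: 368210396410/179579713 ≈ 2050.4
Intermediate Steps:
n = 7381 (n = (409 + (1544 - 1089)) + 6517 = (409 + 455) + 6517 = 864 + 6517 = 7381)
s = -9379 (s = -4 + (-16756 + 7381) = -4 - 9375 = -9379)
Y = 19147/18926 (Y = -19147*(-1/18926) = 19147/18926 ≈ 1.0117)
(62*34 - 36)/Y - 21726/s = (62*34 - 36)/(19147/18926) - 21726/(-9379) = (2108 - 36)*(18926/19147) - 21726*(-1/9379) = 2072*(18926/19147) + 21726/9379 = 39214672/19147 + 21726/9379 = 368210396410/179579713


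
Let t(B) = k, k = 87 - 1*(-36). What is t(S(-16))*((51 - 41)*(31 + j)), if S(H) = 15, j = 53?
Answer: 103320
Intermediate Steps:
k = 123 (k = 87 + 36 = 123)
t(B) = 123
t(S(-16))*((51 - 41)*(31 + j)) = 123*((51 - 41)*(31 + 53)) = 123*(10*84) = 123*840 = 103320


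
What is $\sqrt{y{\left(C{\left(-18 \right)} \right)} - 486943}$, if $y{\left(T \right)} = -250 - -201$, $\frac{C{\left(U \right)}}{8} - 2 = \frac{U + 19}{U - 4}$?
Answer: $4 i \sqrt{30437} \approx 697.85 i$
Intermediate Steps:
$C{\left(U \right)} = 16 + \frac{8 \left(19 + U\right)}{-4 + U}$ ($C{\left(U \right)} = 16 + 8 \frac{U + 19}{U - 4} = 16 + 8 \frac{19 + U}{-4 + U} = 16 + \frac{8 \left(19 + U\right)}{-4 + U}$)
$y{\left(T \right)} = -49$ ($y{\left(T \right)} = -250 + 201 = -49$)
$\sqrt{y{\left(C{\left(-18 \right)} \right)} - 486943} = \sqrt{-49 - 486943} = \sqrt{-486992} = 4 i \sqrt{30437}$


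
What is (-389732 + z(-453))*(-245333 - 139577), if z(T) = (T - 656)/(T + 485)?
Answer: 2400401338515/16 ≈ 1.5003e+11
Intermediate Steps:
z(T) = (-656 + T)/(485 + T)
(-389732 + z(-453))*(-245333 - 139577) = (-389732 + (-656 - 453)/(485 - 453))*(-245333 - 139577) = (-389732 - 1109/32)*(-384910) = -12472533/32*(-384910) = 2400401338515/16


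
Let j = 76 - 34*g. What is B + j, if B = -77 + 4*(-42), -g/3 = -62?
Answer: -6493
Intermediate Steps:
g = 186 (g = -3*(-62) = 186)
B = -245 (B = -77 - 168 = -245)
j = -6248 (j = 76 - 34*186 = 76 - 6324 = -6248)
B + j = -245 - 6248 = -6493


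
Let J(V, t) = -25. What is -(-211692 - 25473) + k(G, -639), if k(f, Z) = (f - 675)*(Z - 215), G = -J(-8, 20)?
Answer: 792265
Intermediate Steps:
G = 25 (G = -1*(-25) = 25)
k(f, Z) = (-675 + f)*(-215 + Z)
-(-211692 - 25473) + k(G, -639) = -(-211692 - 25473) + (145125 - 675*(-639) - 215*25 - 639*25) = -1*(-237165) + (145125 + 431325 - 5375 - 15975) = 237165 + 555100 = 792265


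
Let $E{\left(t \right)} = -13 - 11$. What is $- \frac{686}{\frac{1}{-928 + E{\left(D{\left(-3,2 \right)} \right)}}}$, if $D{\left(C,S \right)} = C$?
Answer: $653072$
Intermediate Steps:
$E{\left(t \right)} = -24$
$- \frac{686}{\frac{1}{-928 + E{\left(D{\left(-3,2 \right)} \right)}}} = - \frac{686}{\frac{1}{-928 - 24}} = - \frac{686}{\frac{1}{-952}} = - \frac{686}{- \frac{1}{952}} = \left(-686\right) \left(-952\right) = 653072$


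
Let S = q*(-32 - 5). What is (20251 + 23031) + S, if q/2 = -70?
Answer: 48462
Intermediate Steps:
q = -140 (q = 2*(-70) = -140)
S = 5180 (S = -140*(-32 - 5) = -140*(-37) = 5180)
(20251 + 23031) + S = (20251 + 23031) + 5180 = 43282 + 5180 = 48462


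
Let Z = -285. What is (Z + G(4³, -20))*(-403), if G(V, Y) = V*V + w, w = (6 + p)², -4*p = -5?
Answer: -24912251/16 ≈ -1.5570e+6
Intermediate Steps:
p = 5/4 (p = -¼*(-5) = 5/4 ≈ 1.2500)
w = 841/16 (w = (6 + 5/4)² = (29/4)² = 841/16 ≈ 52.563)
G(V, Y) = 841/16 + V² (G(V, Y) = V*V + 841/16 = V² + 841/16 = 841/16 + V²)
(Z + G(4³, -20))*(-403) = (-285 + (841/16 + (4³)²))*(-403) = (-285 + (841/16 + 64²))*(-403) = (-285 + (841/16 + 4096))*(-403) = (-285 + 66377/16)*(-403) = (61817/16)*(-403) = -24912251/16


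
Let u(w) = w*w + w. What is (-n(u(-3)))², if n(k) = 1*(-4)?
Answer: 16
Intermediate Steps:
u(w) = w + w² (u(w) = w² + w = w + w²)
n(k) = -4
(-n(u(-3)))² = (-1*(-4))² = 4² = 16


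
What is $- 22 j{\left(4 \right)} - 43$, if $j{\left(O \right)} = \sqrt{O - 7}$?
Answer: $-43 - 22 i \sqrt{3} \approx -43.0 - 38.105 i$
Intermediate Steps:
$j{\left(O \right)} = \sqrt{-7 + O}$
$- 22 j{\left(4 \right)} - 43 = - 22 \sqrt{-7 + 4} - 43 = - 22 \sqrt{-3} - 43 = - 22 i \sqrt{3} - 43 = -43 - 22 i \sqrt{3}$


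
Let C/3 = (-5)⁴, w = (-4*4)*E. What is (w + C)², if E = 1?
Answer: 3455881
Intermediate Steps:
w = -16 (w = -4*4*1 = -16*1 = -16)
C = 1875 (C = 3*(-5)⁴ = 3*625 = 1875)
(w + C)² = (-16 + 1875)² = 1859² = 3455881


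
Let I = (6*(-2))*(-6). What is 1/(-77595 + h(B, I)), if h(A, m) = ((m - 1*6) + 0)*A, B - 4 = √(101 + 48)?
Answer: -173/13376811 - 22*√149/1993144839 ≈ -1.3068e-5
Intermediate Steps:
I = 72 (I = -12*(-6) = 72)
B = 4 + √149 (B = 4 + √(101 + 48) = 4 + √149 ≈ 16.207)
h(A, m) = A*(-6 + m) (h(A, m) = ((m - 6) + 0)*A = ((-6 + m) + 0)*A = (-6 + m)*A = A*(-6 + m))
1/(-77595 + h(B, I)) = 1/(-77595 + (4 + √149)*(-6 + 72)) = 1/(-77595 + (4 + √149)*66) = 1/(-77595 + (264 + 66*√149)) = 1/(-77331 + 66*√149)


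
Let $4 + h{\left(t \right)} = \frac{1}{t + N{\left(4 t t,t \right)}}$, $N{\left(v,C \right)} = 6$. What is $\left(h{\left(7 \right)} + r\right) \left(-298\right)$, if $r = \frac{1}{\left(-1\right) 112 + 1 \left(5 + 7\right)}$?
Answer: $\frac{761837}{650} \approx 1172.1$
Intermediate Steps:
$h{\left(t \right)} = -4 + \frac{1}{6 + t}$ ($h{\left(t \right)} = -4 + \frac{1}{t + 6} = -4 + \frac{1}{6 + t}$)
$r = - \frac{1}{100}$ ($r = \frac{1}{-112 + 1 \cdot 12} = \frac{1}{-112 + 12} = \frac{1}{-100} = - \frac{1}{100} \approx -0.01$)
$\left(h{\left(7 \right)} + r\right) \left(-298\right) = \left(\frac{-23 - 28}{6 + 7} - \frac{1}{100}\right) \left(-298\right) = \left(\frac{-23 - 28}{13} - \frac{1}{100}\right) \left(-298\right) = \left(\frac{1}{13} \left(-51\right) - \frac{1}{100}\right) \left(-298\right) = \left(- \frac{51}{13} - \frac{1}{100}\right) \left(-298\right) = \left(- \frac{5113}{1300}\right) \left(-298\right) = \frac{761837}{650}$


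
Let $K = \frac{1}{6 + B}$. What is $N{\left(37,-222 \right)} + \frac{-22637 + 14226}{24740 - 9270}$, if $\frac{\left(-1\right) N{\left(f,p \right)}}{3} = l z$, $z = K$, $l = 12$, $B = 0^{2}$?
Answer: $- \frac{7787}{1190} \approx -6.5437$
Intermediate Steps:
$B = 0$
$K = \frac{1}{6}$ ($K = \frac{1}{6 + 0} = \frac{1}{6} \approx 0.16667$)
$z = \frac{1}{6} \approx 0.16667$
$N{\left(f,p \right)} = -6$ ($N{\left(f,p \right)} = - 3 \cdot 12 \cdot \frac{1}{6} = \left(-3\right) 2 = -6$)
$N{\left(37,-222 \right)} + \frac{-22637 + 14226}{24740 - 9270} = -6 + \frac{-22637 + 14226}{24740 - 9270} = -6 - \frac{8411}{15470} = -6 - \frac{647}{1190} = - \frac{7787}{1190}$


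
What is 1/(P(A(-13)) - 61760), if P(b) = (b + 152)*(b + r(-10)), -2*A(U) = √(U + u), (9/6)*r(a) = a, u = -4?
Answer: -3013324/189173507363 + 3488*I*√17/189173507363 ≈ -1.5929e-5 + 7.6022e-8*I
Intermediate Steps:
r(a) = 2*a/3
A(U) = -√(-4 + U)/2 (A(U) = -√(U - 4)/2 = -√(-4 + U)/2)
P(b) = (152 + b)*(-20/3 + b) (P(b) = (b + 152)*(b + (⅔)*(-10)) = (152 + b)*(b - 20/3) = (152 + b)*(-20/3 + b))
1/(P(A(-13)) - 61760) = 1/((-3040/3 + (-√(-4 - 13)/2)² + 436*(-√(-4 - 13)/2)/3) - 61760) = 1/((-3040/3 + (-I*√17/2)² + 436*(-I*√17/2)/3) - 61760) = 1/((-3040/3 - 17/4 - 218*I*√17/3) - 61760) = 1/((-12211/12 - 218*I*√17/3) - 61760) = 1/(-753331/12 - 218*I*√17/3)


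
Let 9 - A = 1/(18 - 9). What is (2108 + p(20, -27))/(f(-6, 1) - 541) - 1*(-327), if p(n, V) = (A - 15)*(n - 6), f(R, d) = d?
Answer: 785509/2430 ≈ 323.25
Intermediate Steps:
A = 80/9 (A = 9 - 1/(18 - 9) = 9 - 1/9 = 9 - 1*⅑ = 9 - ⅑ = 80/9 ≈ 8.8889)
p(n, V) = 110/3 - 55*n/9 (p(n, V) = (80/9 - 15)*(n - 6) = -55*(-6 + n)/9 = 110/3 - 55*n/9)
(2108 + p(20, -27))/(f(-6, 1) - 541) - 1*(-327) = (2108 + (110/3 - 55/9*20))/(1 - 541) - 1*(-327) = (2108 + (110/3 - 1100/9))/(-540) + 327 = (2108 - 770/9)*(-1/540) + 327 = (18202/9)*(-1/540) + 327 = -9101/2430 + 327 = 785509/2430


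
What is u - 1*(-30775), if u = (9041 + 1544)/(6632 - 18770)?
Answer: 373536365/12138 ≈ 30774.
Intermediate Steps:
u = -10585/12138 (u = 10585/(-12138) = 10585*(-1/12138) = -10585/12138 ≈ -0.87206)
u - 1*(-30775) = -10585/12138 - 1*(-30775) = -10585/12138 + 30775 = 373536365/12138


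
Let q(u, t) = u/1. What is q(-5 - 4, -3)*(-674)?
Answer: 6066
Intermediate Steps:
q(u, t) = u (q(u, t) = u*1 = u)
q(-5 - 4, -3)*(-674) = (-5 - 4)*(-674) = -9*(-674) = 6066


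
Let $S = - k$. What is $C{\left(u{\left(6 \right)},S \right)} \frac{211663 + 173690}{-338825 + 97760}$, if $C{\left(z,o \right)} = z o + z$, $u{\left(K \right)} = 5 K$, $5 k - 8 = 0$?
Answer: $\frac{770706}{26785} \approx 28.774$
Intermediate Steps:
$k = \frac{8}{5}$ ($k = \frac{8}{5} + \frac{1}{5} \cdot 0 = \frac{8}{5} + 0 = \frac{8}{5} \approx 1.6$)
$S = - \frac{8}{5}$ ($S = \left(-1\right) \frac{8}{5} = - \frac{8}{5} \approx -1.6$)
$C{\left(z,o \right)} = z + o z$ ($C{\left(z,o \right)} = o z + z = z + o z$)
$C{\left(u{\left(6 \right)},S \right)} \frac{211663 + 173690}{-338825 + 97760} = 5 \cdot 6 \left(1 - \frac{8}{5}\right) \frac{211663 + 173690}{-338825 + 97760} = 30 \left(- \frac{3}{5}\right) \frac{385353}{-241065} = - 18 \cdot 385353 \left(- \frac{1}{241065}\right) = \left(-18\right) \left(- \frac{42817}{26785}\right) = \frac{770706}{26785}$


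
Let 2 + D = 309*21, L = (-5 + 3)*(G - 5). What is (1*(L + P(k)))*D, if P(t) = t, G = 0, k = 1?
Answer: 71357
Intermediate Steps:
L = 10 (L = (-5 + 3)*(0 - 5) = -2*(-5) = 10)
D = 6487 (D = -2 + 309*21 = -2 + 6489 = 6487)
(1*(L + P(k)))*D = (1*(10 + 1))*6487 = (1*11)*6487 = 11*6487 = 71357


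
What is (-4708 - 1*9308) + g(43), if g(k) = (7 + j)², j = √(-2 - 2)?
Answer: -13971 + 28*I ≈ -13971.0 + 28.0*I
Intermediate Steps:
j = 2*I (j = √(-4) = 2*I ≈ 2.0*I)
g(k) = (7 + 2*I)²
(-4708 - 1*9308) + g(43) = (-4708 - 1*9308) + (45 + 28*I) = (-4708 - 9308) + (45 + 28*I) = -14016 + (45 + 28*I) = -13971 + 28*I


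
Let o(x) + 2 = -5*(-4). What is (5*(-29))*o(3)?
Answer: -2610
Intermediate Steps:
o(x) = 18 (o(x) = -2 - 5*(-4) = -2 + 20 = 18)
(5*(-29))*o(3) = (5*(-29))*18 = -145*18 = -2610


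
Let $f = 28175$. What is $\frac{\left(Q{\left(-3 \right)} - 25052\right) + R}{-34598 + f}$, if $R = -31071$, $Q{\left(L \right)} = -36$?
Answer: $\frac{56159}{6423} \approx 8.7434$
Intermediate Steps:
$\frac{\left(Q{\left(-3 \right)} - 25052\right) + R}{-34598 + f} = \frac{\left(-36 - 25052\right) - 31071}{-34598 + 28175} = \frac{\left(-36 - 25052\right) - 31071}{-6423} = \left(-25088 - 31071\right) \left(- \frac{1}{6423}\right) = \left(-56159\right) \left(- \frac{1}{6423}\right) = \frac{56159}{6423}$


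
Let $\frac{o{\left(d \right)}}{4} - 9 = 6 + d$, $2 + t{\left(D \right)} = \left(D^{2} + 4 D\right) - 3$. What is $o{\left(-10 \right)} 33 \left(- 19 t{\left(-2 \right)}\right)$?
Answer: $112860$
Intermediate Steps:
$t{\left(D \right)} = -5 + D^{2} + 4 D$ ($t{\left(D \right)} = -2 - \left(3 - D^{2} - 4 D\right) = -2 + \left(-3 + D^{2} + 4 D\right) = -5 + D^{2} + 4 D$)
$o{\left(d \right)} = 60 + 4 d$ ($o{\left(d \right)} = 36 + 4 \left(6 + d\right) = 36 + \left(24 + 4 d\right) = 60 + 4 d$)
$o{\left(-10 \right)} 33 \left(- 19 t{\left(-2 \right)}\right) = \left(60 + 4 \left(-10\right)\right) 33 \left(- 19 \left(-5 + \left(-2\right)^{2} + 4 \left(-2\right)\right)\right) = \left(60 - 40\right) 33 \left(- 19 \left(-5 + 4 - 8\right)\right) = 20 \cdot 33 \left(\left(-19\right) \left(-9\right)\right) = 660 \cdot 171 = 112860$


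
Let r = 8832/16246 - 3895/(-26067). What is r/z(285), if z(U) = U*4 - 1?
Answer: 146750957/241174412499 ≈ 0.00060849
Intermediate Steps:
z(U) = -1 + 4*U (z(U) = 4*U - 1 = -1 + 4*U)
r = 146750957/211742241 (r = 8832*(1/16246) - 3895*(-1/26067) = 4416/8123 + 3895/26067 = 146750957/211742241 ≈ 0.69306)
r/z(285) = 146750957/(211742241*(-1 + 4*285)) = 146750957/(211742241*(-1 + 1140)) = (146750957/211742241)/1139 = (146750957/211742241)*(1/1139) = 146750957/241174412499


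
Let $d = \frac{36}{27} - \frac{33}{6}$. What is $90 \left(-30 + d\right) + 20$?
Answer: $-3055$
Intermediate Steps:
$d = - \frac{25}{6}$ ($d = 36 \cdot \frac{1}{27} - \frac{11}{2} = \frac{4}{3} - \frac{11}{2} = - \frac{25}{6} \approx -4.1667$)
$90 \left(-30 + d\right) + 20 = 90 \left(-30 - \frac{25}{6}\right) + 20 = 90 \left(- \frac{205}{6}\right) + 20 = -3075 + 20 = -3055$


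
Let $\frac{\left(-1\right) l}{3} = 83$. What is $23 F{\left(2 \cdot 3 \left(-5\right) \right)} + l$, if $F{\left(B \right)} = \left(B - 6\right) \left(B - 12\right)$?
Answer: $34527$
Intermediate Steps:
$l = -249$ ($l = \left(-3\right) 83 = -249$)
$F{\left(B \right)} = \left(-12 + B\right) \left(-6 + B\right)$ ($F{\left(B \right)} = \left(-6 + B\right) \left(-12 + B\right) = \left(-12 + B\right) \left(-6 + B\right)$)
$23 F{\left(2 \cdot 3 \left(-5\right) \right)} + l = 23 \left(72 + \left(2 \cdot 3 \left(-5\right)\right)^{2} - 18 \cdot 2 \cdot 3 \left(-5\right)\right) - 249 = 23 \left(72 + \left(6 \left(-5\right)\right)^{2} - 18 \cdot 6 \left(-5\right)\right) - 249 = 23 \left(72 + \left(-30\right)^{2} - -540\right) - 249 = 23 \left(72 + 900 + 540\right) - 249 = 23 \cdot 1512 - 249 = 34776 - 249 = 34527$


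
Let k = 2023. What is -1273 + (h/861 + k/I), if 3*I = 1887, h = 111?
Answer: -13482465/10619 ≈ -1269.7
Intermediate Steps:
I = 629 (I = (1/3)*1887 = 629)
-1273 + (h/861 + k/I) = -1273 + (111/861 + 2023/629) = -1273 + (111*(1/861) + 2023*(1/629)) = -1273 + (37/287 + 119/37) = -1273 + 35522/10619 = -13482465/10619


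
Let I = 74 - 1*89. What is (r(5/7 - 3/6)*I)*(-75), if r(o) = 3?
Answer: 3375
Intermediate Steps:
I = -15 (I = 74 - 89 = -15)
(r(5/7 - 3/6)*I)*(-75) = (3*(-15))*(-75) = -45*(-75) = 3375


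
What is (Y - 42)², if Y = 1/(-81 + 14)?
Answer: 7924225/4489 ≈ 1765.3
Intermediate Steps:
Y = -1/67 (Y = 1/(-67) = -1/67 ≈ -0.014925)
(Y - 42)² = (-1/67 - 42)² = (-2815/67)² = 7924225/4489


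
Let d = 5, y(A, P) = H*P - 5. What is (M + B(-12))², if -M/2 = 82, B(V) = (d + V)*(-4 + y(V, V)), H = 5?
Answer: 101761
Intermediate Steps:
y(A, P) = -5 + 5*P (y(A, P) = 5*P - 5 = -5 + 5*P)
B(V) = (-9 + 5*V)*(5 + V) (B(V) = (5 + V)*(-4 + (-5 + 5*V)) = (5 + V)*(-9 + 5*V) = (-9 + 5*V)*(5 + V))
M = -164 (M = -2*82 = -164)
(M + B(-12))² = (-164 + (-45 + 5*(-12)² + 16*(-12)))² = (-164 + (-45 + 5*144 - 192))² = (-164 + (-45 + 720 - 192))² = (-164 + 483)² = 319² = 101761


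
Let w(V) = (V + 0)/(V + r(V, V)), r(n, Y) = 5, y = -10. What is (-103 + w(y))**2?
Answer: 10201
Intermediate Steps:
w(V) = V/(5 + V) (w(V) = (V + 0)/(V + 5) = V/(5 + V))
(-103 + w(y))**2 = (-103 - 10/(5 - 10))**2 = (-103 - 10/(-5))**2 = (-103 - 10*(-1/5))**2 = (-103 + 2)**2 = (-101)**2 = 10201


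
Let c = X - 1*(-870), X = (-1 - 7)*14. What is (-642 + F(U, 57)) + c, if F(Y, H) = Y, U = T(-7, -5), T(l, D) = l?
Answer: 109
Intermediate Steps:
U = -7
X = -112 (X = -8*14 = -112)
c = 758 (c = -112 - 1*(-870) = -112 + 870 = 758)
(-642 + F(U, 57)) + c = (-642 - 7) + 758 = -649 + 758 = 109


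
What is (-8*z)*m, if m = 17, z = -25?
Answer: 3400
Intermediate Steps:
(-8*z)*m = -8*(-25)*17 = 200*17 = 3400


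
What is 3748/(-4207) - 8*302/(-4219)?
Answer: -5648700/17749333 ≈ -0.31825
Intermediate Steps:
3748/(-4207) - 8*302/(-4219) = 3748*(-1/4207) - 2416*(-1/4219) = -3748/4207 + 2416/4219 = -5648700/17749333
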